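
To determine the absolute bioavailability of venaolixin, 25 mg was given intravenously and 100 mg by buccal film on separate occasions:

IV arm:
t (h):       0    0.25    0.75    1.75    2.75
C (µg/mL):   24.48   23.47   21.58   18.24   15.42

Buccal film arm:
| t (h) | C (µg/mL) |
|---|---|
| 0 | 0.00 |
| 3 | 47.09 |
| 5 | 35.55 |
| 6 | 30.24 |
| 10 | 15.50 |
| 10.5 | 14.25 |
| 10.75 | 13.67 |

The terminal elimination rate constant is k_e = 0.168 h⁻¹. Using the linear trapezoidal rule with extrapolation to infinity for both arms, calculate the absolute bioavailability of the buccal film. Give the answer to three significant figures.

Trapezoidal AUC_0→2.75 (IV):
  [0→0.25]: (24.48+23.47)/2 × 0.25 = 5.99375
  [0.25→0.75]: (23.47+21.58)/2 × 0.5 = 11.2625
  [0.75→1.75]: (21.58+18.24)/2 × 1 = 19.91
  [1.75→2.75]: (18.24+15.42)/2 × 1 = 16.83
  Sum = 53.99625 µg/mL·h
IV tail: 15.42/0.168 = 91.786; AUC_iv,0→∞ = 53.99625 + 91.786 = 145.78225 µg/mL·h
Trapezoidal AUC_0→10.75 (buccal film):
  [0→3]: (0.00+47.09)/2 × 3 = 70.635
  [3→5]: (47.09+35.55)/2 × 2 = 82.64
  [5→6]: (35.55+30.24)/2 × 1 = 32.895
  [6→10]: (30.24+15.50)/2 × 4 = 91.48
  [10→10.5]: (15.50+14.25)/2 × 0.5 = 7.4375
  [10.5→10.75]: (14.25+13.67)/2 × 0.25 = 3.49
  Sum = 288.5775 µg/mL·h
buccal film tail: 13.67/0.168 = 81.369; AUC_ev,0→∞ = 288.5775 + 81.369 = 369.9465 µg/mL·h
F = (AUC_ev/D_ev)/(AUC_iv/D_iv) = (369.9465/100)/(145.78225/25) = 3.699465/5.83129 = 0.6344

F = 0.634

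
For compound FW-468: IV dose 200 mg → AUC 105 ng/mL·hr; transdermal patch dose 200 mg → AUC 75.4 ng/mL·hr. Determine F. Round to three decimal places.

F = (AUC_ev / D_ev) / (AUC_iv / D_iv)
  = (75.4/200) / (105/200)
  = 0.377 / 0.525 = 0.7181

F = 0.718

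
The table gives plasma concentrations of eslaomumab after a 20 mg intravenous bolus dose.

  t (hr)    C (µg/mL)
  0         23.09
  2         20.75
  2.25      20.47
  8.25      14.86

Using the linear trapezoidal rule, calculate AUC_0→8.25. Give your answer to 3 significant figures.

Trapezoidal AUC_0→8.25:
  [0→2]: (23.09+20.75)/2 × 2 = 43.84
  [2→2.25]: (20.75+20.47)/2 × 0.25 = 5.1525
  [2.25→8.25]: (20.47+14.86)/2 × 6 = 105.99
  Sum = 154.9825 µg/mL·hr

AUC = 155 µg/mL·hr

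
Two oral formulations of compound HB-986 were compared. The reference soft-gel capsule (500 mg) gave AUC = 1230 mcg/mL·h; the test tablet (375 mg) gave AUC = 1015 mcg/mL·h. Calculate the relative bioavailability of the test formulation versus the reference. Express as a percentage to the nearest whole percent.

F_rel = (AUC_test/D_test) / (AUC_ref/D_ref)
      = (1015/375) / (1230/500)
      = 2.70667 / 2.46 = 1.1003 = 110.03%

F_rel = 110%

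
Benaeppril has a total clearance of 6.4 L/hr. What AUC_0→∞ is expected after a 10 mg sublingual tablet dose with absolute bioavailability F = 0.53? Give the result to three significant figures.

AUC_0→∞ = F × Dose / CL
        = 0.53 × 10 / 6.4 = 0.828125 mg/L·hr

AUC = 0.828 mg/L·hr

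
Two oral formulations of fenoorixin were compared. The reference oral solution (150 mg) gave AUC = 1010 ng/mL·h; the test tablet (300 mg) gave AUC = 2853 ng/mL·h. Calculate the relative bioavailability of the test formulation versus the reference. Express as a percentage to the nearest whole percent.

F_rel = (AUC_test/D_test) / (AUC_ref/D_ref)
      = (2853/300) / (1010/150)
      = 9.51 / 6.73333 = 1.4124 = 141.24%

F_rel = 141%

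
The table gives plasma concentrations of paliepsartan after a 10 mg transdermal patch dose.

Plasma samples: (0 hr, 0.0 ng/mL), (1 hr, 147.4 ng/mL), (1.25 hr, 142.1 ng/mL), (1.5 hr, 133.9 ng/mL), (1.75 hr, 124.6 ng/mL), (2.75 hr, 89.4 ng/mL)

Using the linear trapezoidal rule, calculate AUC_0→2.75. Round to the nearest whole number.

AUC = 284 ng/mL·hr

Trapezoidal AUC_0→2.75:
  [0→1]: (0.0+147.4)/2 × 1 = 73.7
  [1→1.25]: (147.4+142.1)/2 × 0.25 = 36.1875
  [1.25→1.5]: (142.1+133.9)/2 × 0.25 = 34.5
  [1.5→1.75]: (133.9+124.6)/2 × 0.25 = 32.3125
  [1.75→2.75]: (124.6+89.4)/2 × 1 = 107.0
  Sum = 283.7 ng/mL·hr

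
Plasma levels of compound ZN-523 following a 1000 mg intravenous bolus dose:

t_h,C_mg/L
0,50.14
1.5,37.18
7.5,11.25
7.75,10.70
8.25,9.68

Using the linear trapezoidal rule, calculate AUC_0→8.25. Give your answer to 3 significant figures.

Trapezoidal AUC_0→8.25:
  [0→1.5]: (50.14+37.18)/2 × 1.5 = 65.49
  [1.5→7.5]: (37.18+11.25)/2 × 6 = 145.29
  [7.5→7.75]: (11.25+10.70)/2 × 0.25 = 2.74375
  [7.75→8.25]: (10.70+9.68)/2 × 0.5 = 5.095
  Sum = 218.61875 mg/L·h

AUC = 219 mg/L·h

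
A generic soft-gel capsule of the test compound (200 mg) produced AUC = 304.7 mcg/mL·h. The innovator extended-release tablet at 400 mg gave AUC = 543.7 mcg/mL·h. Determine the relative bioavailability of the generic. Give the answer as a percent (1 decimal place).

F_rel = (AUC_test/D_test) / (AUC_ref/D_ref)
      = (304.7/200) / (543.7/400)
      = 1.5235 / 1.35925 = 1.1208 = 112.08%

F_rel = 112.1%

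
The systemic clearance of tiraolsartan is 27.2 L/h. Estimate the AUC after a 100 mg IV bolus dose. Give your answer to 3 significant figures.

AUC_0→∞ = Dose_iv / CL
        = 100 / 27.2 = 3.67647 mg/L·h

AUC = 3.68 mg/L·h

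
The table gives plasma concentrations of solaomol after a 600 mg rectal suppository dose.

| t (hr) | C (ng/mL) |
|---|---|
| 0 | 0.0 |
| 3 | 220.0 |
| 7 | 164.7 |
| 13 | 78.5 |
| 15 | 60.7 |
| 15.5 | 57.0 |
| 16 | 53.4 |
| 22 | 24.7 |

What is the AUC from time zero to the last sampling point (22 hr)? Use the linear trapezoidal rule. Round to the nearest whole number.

AUC = 2260 ng/mL·hr

Trapezoidal AUC_0→22:
  [0→3]: (0.0+220.0)/2 × 3 = 330.0
  [3→7]: (220.0+164.7)/2 × 4 = 769.4
  [7→13]: (164.7+78.5)/2 × 6 = 729.6
  [13→15]: (78.5+60.7)/2 × 2 = 139.2
  [15→15.5]: (60.7+57.0)/2 × 0.5 = 29.425
  [15.5→16]: (57.0+53.4)/2 × 0.5 = 27.6
  [16→22]: (53.4+24.7)/2 × 6 = 234.3
  Sum = 2259.525 ng/mL·hr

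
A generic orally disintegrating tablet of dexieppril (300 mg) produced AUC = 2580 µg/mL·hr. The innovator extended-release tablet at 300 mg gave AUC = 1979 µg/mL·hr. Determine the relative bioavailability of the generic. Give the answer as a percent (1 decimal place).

F_rel = 130.4%

F_rel = (AUC_test/D_test) / (AUC_ref/D_ref)
      = (2580/300) / (1979/300)
      = 8.6 / 6.59667 = 1.3037 = 130.37%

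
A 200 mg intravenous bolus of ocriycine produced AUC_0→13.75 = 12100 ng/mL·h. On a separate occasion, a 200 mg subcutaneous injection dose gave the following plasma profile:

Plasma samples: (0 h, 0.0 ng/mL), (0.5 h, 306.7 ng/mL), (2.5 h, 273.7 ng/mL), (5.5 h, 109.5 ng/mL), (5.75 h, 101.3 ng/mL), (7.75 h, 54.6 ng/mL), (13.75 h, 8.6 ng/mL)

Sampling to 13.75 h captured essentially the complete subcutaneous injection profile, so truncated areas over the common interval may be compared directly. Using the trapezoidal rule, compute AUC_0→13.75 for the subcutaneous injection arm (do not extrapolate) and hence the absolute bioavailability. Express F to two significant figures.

F = 0.13

Trapezoidal AUC_0→13.75 (subcutaneous injection):
  [0→0.5]: (0.0+306.7)/2 × 0.5 = 76.675
  [0.5→2.5]: (306.7+273.7)/2 × 2 = 580.4
  [2.5→5.5]: (273.7+109.5)/2 × 3 = 574.8
  [5.5→5.75]: (109.5+101.3)/2 × 0.25 = 26.35
  [5.75→7.75]: (101.3+54.6)/2 × 2 = 155.9
  [7.75→13.75]: (54.6+8.6)/2 × 6 = 189.6
  Sum = 1603.725 ng/mL·h
F = (AUC_ev/D_ev)/(AUC_iv/D_iv) = (1603.725/200)/(12100/200) = 8.018625/60.5 = 0.1325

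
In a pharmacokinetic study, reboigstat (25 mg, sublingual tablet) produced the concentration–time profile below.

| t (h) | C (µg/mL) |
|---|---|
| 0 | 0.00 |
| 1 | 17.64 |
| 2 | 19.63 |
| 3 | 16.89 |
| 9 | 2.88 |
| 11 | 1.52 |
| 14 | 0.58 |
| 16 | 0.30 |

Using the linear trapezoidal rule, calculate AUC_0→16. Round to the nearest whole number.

Trapezoidal AUC_0→16:
  [0→1]: (0.00+17.64)/2 × 1 = 8.82
  [1→2]: (17.64+19.63)/2 × 1 = 18.635
  [2→3]: (19.63+16.89)/2 × 1 = 18.26
  [3→9]: (16.89+2.88)/2 × 6 = 59.31
  [9→11]: (2.88+1.52)/2 × 2 = 4.4
  [11→14]: (1.52+0.58)/2 × 3 = 3.15
  [14→16]: (0.58+0.30)/2 × 2 = 0.88
  Sum = 113.455 µg/mL·h

AUC = 113 µg/mL·h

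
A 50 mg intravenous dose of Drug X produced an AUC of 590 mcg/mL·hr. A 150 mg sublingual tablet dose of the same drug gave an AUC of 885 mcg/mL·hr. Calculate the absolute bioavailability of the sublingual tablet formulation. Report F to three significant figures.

F = (AUC_ev / D_ev) / (AUC_iv / D_iv)
  = (885/150) / (590/50)
  = 5.9 / 11.8 = 0.5000

F = 0.500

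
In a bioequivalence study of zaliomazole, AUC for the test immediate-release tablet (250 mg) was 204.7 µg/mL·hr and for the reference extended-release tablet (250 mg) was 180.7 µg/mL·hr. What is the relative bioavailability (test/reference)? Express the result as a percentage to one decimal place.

F_rel = 113.3%

F_rel = (AUC_test/D_test) / (AUC_ref/D_ref)
      = (204.7/250) / (180.7/250)
      = 0.8188 / 0.7228 = 1.1328 = 113.28%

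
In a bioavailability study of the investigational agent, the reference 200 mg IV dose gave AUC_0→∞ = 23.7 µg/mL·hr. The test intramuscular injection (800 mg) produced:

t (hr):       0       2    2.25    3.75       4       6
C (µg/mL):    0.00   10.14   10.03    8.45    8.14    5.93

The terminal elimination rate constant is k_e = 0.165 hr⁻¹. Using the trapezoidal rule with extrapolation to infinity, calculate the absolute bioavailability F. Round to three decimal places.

F = 0.829

Trapezoidal AUC_0→6 (intramuscular injection):
  [0→2]: (0.00+10.14)/2 × 2 = 10.14
  [2→2.25]: (10.14+10.03)/2 × 0.25 = 2.52125
  [2.25→3.75]: (10.03+8.45)/2 × 1.5 = 13.86
  [3.75→4]: (8.45+8.14)/2 × 0.25 = 2.07375
  [4→6]: (8.14+5.93)/2 × 2 = 14.07
  Sum = 42.665 µg/mL·hr
Tail: C_last/k_e = 5.93/0.165 = 35.939
AUC_0→∞ (intramuscular injection) = 42.665 + 35.939 = 78.604 µg/mL·hr
F = (AUC_ev/D_ev)/(AUC_iv/D_iv) = (78.604/800)/(23.7/200) = 0.098255/0.1185 = 0.8292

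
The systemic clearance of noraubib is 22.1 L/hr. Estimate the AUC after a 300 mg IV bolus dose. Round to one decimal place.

AUC = 13.6 mg/L·hr

AUC_0→∞ = Dose_iv / CL
        = 300 / 22.1 = 13.5747 mg/L·hr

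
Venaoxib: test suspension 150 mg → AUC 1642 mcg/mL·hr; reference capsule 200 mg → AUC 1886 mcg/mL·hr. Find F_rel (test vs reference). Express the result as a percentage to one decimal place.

F_rel = 116.1%

F_rel = (AUC_test/D_test) / (AUC_ref/D_ref)
      = (1642/150) / (1886/200)
      = 10.9467 / 9.43 = 1.1608 = 116.08%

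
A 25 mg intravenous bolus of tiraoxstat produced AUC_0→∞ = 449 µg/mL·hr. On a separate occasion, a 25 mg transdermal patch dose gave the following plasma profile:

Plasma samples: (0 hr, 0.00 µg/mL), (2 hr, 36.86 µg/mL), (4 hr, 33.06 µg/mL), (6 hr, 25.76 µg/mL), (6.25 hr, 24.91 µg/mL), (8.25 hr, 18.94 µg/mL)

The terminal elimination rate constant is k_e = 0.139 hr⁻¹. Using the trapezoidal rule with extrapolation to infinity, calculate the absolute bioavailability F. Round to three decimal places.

F = 0.784

Trapezoidal AUC_0→8.25 (transdermal patch):
  [0→2]: (0.00+36.86)/2 × 2 = 36.86
  [2→4]: (36.86+33.06)/2 × 2 = 69.92
  [4→6]: (33.06+25.76)/2 × 2 = 58.82
  [6→6.25]: (25.76+24.91)/2 × 0.25 = 6.33375
  [6.25→8.25]: (24.91+18.94)/2 × 2 = 43.85
  Sum = 215.78375 µg/mL·hr
Tail: C_last/k_e = 18.94/0.139 = 136.259
AUC_0→∞ (transdermal patch) = 215.78375 + 136.259 = 352.04275 µg/mL·hr
F = (AUC_ev/D_ev)/(AUC_iv/D_iv) = (352.04275/25)/(449/25) = 14.08171/17.96 = 0.7841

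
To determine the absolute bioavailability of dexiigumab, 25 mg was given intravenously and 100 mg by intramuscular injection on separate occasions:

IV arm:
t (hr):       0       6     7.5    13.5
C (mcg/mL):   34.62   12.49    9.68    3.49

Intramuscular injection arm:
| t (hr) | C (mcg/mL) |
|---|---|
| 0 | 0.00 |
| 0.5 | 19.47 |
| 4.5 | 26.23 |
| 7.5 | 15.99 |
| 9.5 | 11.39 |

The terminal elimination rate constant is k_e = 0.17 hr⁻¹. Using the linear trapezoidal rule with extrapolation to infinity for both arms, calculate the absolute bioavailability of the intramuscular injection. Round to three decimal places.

F = 0.291

Trapezoidal AUC_0→13.5 (IV):
  [0→6]: (34.62+12.49)/2 × 6 = 141.33
  [6→7.5]: (12.49+9.68)/2 × 1.5 = 16.6275
  [7.5→13.5]: (9.68+3.49)/2 × 6 = 39.51
  Sum = 197.4675 mcg/mL·hr
IV tail: 3.49/0.17 = 20.529; AUC_iv,0→∞ = 197.4675 + 20.529 = 217.9965 mcg/mL·hr
Trapezoidal AUC_0→9.5 (intramuscular injection):
  [0→0.5]: (0.00+19.47)/2 × 0.5 = 4.8675
  [0.5→4.5]: (19.47+26.23)/2 × 4 = 91.4
  [4.5→7.5]: (26.23+15.99)/2 × 3 = 63.33
  [7.5→9.5]: (15.99+11.39)/2 × 2 = 27.38
  Sum = 186.9775 mcg/mL·hr
intramuscular injection tail: 11.39/0.17 = 67.000; AUC_ev,0→∞ = 186.9775 + 67.000 = 253.9775 mcg/mL·hr
F = (AUC_ev/D_ev)/(AUC_iv/D_iv) = (253.9775/100)/(217.9965/25) = 2.539775/8.71986 = 0.2913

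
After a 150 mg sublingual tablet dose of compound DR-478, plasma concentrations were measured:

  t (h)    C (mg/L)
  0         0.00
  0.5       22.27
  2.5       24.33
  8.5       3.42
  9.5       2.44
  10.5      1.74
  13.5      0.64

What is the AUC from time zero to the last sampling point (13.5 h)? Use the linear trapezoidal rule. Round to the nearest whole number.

AUC = 144 mg/L·h

Trapezoidal AUC_0→13.5:
  [0→0.5]: (0.00+22.27)/2 × 0.5 = 5.5675
  [0.5→2.5]: (22.27+24.33)/2 × 2 = 46.6
  [2.5→8.5]: (24.33+3.42)/2 × 6 = 83.25
  [8.5→9.5]: (3.42+2.44)/2 × 1 = 2.93
  [9.5→10.5]: (2.44+1.74)/2 × 1 = 2.09
  [10.5→13.5]: (1.74+0.64)/2 × 3 = 3.57
  Sum = 144.0075 mg/L·h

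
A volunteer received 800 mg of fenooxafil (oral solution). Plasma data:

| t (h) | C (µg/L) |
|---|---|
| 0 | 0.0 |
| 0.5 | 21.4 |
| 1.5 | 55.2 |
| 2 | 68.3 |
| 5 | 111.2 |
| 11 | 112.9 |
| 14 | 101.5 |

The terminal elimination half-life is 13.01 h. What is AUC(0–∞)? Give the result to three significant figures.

Trapezoidal AUC_0→14:
  [0→0.5]: (0.0+21.4)/2 × 0.5 = 5.35
  [0.5→1.5]: (21.4+55.2)/2 × 1 = 38.3
  [1.5→2]: (55.2+68.3)/2 × 0.5 = 30.875
  [2→5]: (68.3+111.2)/2 × 3 = 269.25
  [5→11]: (111.2+112.9)/2 × 6 = 672.3
  [11→14]: (112.9+101.5)/2 × 3 = 321.6
  Sum = 1337.675 µg/L·h
k_e = ln2 / t½ = 0.693147 / 13.01 = 0.0533 h^-1
Extrapolated tail: C_last / k_e = 101.5 / 0.0533 = 1904.315
AUC_0→∞ = 1337.675 + 1904.315 = 3241.99 µg/L·h

AUC = 3240 µg/L·h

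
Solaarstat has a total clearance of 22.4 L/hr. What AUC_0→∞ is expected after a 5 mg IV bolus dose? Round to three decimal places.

AUC_0→∞ = Dose_iv / CL
        = 5 / 22.4 = 0.223214 mg/L·hr

AUC = 0.223 mg/L·hr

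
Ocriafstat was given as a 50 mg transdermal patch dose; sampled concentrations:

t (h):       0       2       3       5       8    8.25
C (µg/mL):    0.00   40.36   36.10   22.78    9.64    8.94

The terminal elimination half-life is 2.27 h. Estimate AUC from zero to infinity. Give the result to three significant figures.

AUC = 218 µg/mL·h

Trapezoidal AUC_0→8.25:
  [0→2]: (0.00+40.36)/2 × 2 = 40.36
  [2→3]: (40.36+36.10)/2 × 1 = 38.23
  [3→5]: (36.10+22.78)/2 × 2 = 58.88
  [5→8]: (22.78+9.64)/2 × 3 = 48.63
  [8→8.25]: (9.64+8.94)/2 × 0.25 = 2.3225
  Sum = 188.4225 µg/mL·h
k_e = ln2 / t½ = 0.693147 / 2.27 = 0.3054 h^-1
Extrapolated tail: C_last / k_e = 8.94 / 0.3054 = 29.273
AUC_0→∞ = 188.4225 + 29.273 = 217.6955 µg/mL·h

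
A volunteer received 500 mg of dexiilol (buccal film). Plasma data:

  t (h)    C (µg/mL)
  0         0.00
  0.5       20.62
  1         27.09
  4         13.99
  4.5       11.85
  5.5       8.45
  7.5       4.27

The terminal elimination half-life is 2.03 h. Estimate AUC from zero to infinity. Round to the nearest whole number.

AUC = 121 µg/mL·h

Trapezoidal AUC_0→7.5:
  [0→0.5]: (0.00+20.62)/2 × 0.5 = 5.155
  [0.5→1]: (20.62+27.09)/2 × 0.5 = 11.9275
  [1→4]: (27.09+13.99)/2 × 3 = 61.62
  [4→4.5]: (13.99+11.85)/2 × 0.5 = 6.46
  [4.5→5.5]: (11.85+8.45)/2 × 1 = 10.15
  [5.5→7.5]: (8.45+4.27)/2 × 2 = 12.72
  Sum = 108.0325 µg/mL·h
k_e = ln2 / t½ = 0.693147 / 2.03 = 0.3415 h^-1
Extrapolated tail: C_last / k_e = 4.27 / 0.3415 = 12.504
AUC_0→∞ = 108.0325 + 12.504 = 120.5365 µg/mL·h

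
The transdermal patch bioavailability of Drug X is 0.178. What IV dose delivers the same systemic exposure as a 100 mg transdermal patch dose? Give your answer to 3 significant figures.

Systemic exposure from an extravascular dose = F × D_ev, so the equivalent IV dose is F × D_ev.
D_iv = F × D_ev = 0.178 × 100 = 17.8 mg

D_iv = 17.8 mg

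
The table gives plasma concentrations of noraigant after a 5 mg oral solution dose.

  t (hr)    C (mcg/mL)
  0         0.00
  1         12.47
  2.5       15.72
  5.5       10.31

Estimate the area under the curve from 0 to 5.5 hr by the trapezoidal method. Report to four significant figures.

AUC = 66.42 mcg/mL·hr

Trapezoidal AUC_0→5.5:
  [0→1]: (0.00+12.47)/2 × 1 = 6.235
  [1→2.5]: (12.47+15.72)/2 × 1.5 = 21.1425
  [2.5→5.5]: (15.72+10.31)/2 × 3 = 39.045
  Sum = 66.4225 mcg/mL·hr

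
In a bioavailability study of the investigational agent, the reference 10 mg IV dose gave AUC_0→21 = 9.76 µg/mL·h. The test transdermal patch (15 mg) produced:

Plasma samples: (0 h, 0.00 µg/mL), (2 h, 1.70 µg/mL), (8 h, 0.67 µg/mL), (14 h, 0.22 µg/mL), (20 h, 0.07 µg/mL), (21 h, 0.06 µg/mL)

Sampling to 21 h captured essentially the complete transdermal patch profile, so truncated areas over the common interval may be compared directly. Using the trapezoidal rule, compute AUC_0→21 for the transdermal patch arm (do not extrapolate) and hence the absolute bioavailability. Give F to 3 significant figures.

F = 0.848

Trapezoidal AUC_0→21 (transdermal patch):
  [0→2]: (0.00+1.70)/2 × 2 = 1.7
  [2→8]: (1.70+0.67)/2 × 6 = 7.11
  [8→14]: (0.67+0.22)/2 × 6 = 2.67
  [14→20]: (0.22+0.07)/2 × 6 = 0.87
  [20→21]: (0.07+0.06)/2 × 1 = 0.065
  Sum = 12.415 µg/mL·h
F = (AUC_ev/D_ev)/(AUC_iv/D_iv) = (12.415/15)/(9.76/10) = 0.827667/0.976 = 0.8480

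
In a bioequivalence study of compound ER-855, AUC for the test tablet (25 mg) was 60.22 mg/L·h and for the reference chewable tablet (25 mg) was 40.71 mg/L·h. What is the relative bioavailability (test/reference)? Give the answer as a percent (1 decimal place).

F_rel = (AUC_test/D_test) / (AUC_ref/D_ref)
      = (60.22/25) / (40.71/25)
      = 2.4088 / 1.6284 = 1.4792 = 147.92%

F_rel = 147.9%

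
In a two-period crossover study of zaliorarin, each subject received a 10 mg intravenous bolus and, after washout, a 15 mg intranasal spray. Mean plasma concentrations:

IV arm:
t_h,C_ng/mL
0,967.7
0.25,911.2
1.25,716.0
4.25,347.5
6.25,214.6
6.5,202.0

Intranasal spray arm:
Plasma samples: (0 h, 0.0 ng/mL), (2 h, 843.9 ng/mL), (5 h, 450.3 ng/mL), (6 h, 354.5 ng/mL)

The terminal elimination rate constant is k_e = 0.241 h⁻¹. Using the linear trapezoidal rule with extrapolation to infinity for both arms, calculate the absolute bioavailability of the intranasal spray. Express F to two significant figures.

F = 0.76

Trapezoidal AUC_0→6.5 (IV):
  [0→0.25]: (967.7+911.2)/2 × 0.25 = 234.8625
  [0.25→1.25]: (911.2+716.0)/2 × 1 = 813.6
  [1.25→4.25]: (716.0+347.5)/2 × 3 = 1595.25
  [4.25→6.25]: (347.5+214.6)/2 × 2 = 562.1
  [6.25→6.5]: (214.6+202.0)/2 × 0.25 = 52.075
  Sum = 3257.8875 ng/mL·h
IV tail: 202.0/0.241 = 838.174; AUC_iv,0→∞ = 3257.8875 + 838.174 = 4096.0615 ng/mL·h
Trapezoidal AUC_0→6 (intranasal spray):
  [0→2]: (0.0+843.9)/2 × 2 = 843.9
  [2→5]: (843.9+450.3)/2 × 3 = 1941.3
  [5→6]: (450.3+354.5)/2 × 1 = 402.4
  Sum = 3187.6 ng/mL·h
intranasal spray tail: 354.5/0.241 = 1470.954; AUC_ev,0→∞ = 3187.6 + 1470.954 = 4658.554 ng/mL·h
F = (AUC_ev/D_ev)/(AUC_iv/D_iv) = (4658.554/15)/(4096.0615/10) = 310.57/409.60615 = 0.7582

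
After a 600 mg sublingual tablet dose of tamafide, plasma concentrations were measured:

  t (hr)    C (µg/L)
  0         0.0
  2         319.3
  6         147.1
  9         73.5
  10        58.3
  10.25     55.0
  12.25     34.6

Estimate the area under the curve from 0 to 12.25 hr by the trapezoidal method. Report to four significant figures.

Trapezoidal AUC_0→12.25:
  [0→2]: (0.0+319.3)/2 × 2 = 319.3
  [2→6]: (319.3+147.1)/2 × 4 = 932.8
  [6→9]: (147.1+73.5)/2 × 3 = 330.9
  [9→10]: (73.5+58.3)/2 × 1 = 65.9
  [10→10.25]: (58.3+55.0)/2 × 0.25 = 14.1625
  [10.25→12.25]: (55.0+34.6)/2 × 2 = 89.6
  Sum = 1752.6625 µg/L·hr

AUC = 1753 µg/L·hr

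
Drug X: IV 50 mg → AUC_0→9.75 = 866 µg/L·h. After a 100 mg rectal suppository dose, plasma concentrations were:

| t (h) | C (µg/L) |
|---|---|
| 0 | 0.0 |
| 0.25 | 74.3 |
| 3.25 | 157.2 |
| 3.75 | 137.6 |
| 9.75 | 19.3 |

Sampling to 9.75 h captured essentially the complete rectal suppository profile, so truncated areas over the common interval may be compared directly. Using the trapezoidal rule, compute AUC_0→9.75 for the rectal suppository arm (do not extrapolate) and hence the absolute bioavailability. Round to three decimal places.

F = 0.520

Trapezoidal AUC_0→9.75 (rectal suppository):
  [0→0.25]: (0.0+74.3)/2 × 0.25 = 9.2875
  [0.25→3.25]: (74.3+157.2)/2 × 3 = 347.25
  [3.25→3.75]: (157.2+137.6)/2 × 0.5 = 73.7
  [3.75→9.75]: (137.6+19.3)/2 × 6 = 470.7
  Sum = 900.9375 µg/L·h
F = (AUC_ev/D_ev)/(AUC_iv/D_iv) = (900.9375/100)/(866/50) = 9.009375/17.32 = 0.5202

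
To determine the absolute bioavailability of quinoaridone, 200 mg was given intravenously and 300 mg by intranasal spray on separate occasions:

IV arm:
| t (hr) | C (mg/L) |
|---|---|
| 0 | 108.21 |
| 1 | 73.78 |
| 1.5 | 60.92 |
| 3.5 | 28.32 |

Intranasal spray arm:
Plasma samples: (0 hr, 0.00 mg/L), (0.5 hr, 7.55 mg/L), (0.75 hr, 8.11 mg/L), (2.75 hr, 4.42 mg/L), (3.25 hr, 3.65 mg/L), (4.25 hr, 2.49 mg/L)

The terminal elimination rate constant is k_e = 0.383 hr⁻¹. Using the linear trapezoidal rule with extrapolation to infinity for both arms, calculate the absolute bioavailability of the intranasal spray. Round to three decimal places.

F = 0.065

Trapezoidal AUC_0→3.5 (IV):
  [0→1]: (108.21+73.78)/2 × 1 = 90.995
  [1→1.5]: (73.78+60.92)/2 × 0.5 = 33.675
  [1.5→3.5]: (60.92+28.32)/2 × 2 = 89.24
  Sum = 213.91 mg/L·hr
IV tail: 28.32/0.383 = 73.943; AUC_iv,0→∞ = 213.91 + 73.943 = 287.853 mg/L·hr
Trapezoidal AUC_0→4.25 (intranasal spray):
  [0→0.5]: (0.00+7.55)/2 × 0.5 = 1.8875
  [0.5→0.75]: (7.55+8.11)/2 × 0.25 = 1.9575
  [0.75→2.75]: (8.11+4.42)/2 × 2 = 12.53
  [2.75→3.25]: (4.42+3.65)/2 × 0.5 = 2.0175
  [3.25→4.25]: (3.65+2.49)/2 × 1 = 3.07
  Sum = 21.4625 mg/L·hr
intranasal spray tail: 2.49/0.383 = 6.501; AUC_ev,0→∞ = 21.4625 + 6.501 = 27.9635 mg/L·hr
F = (AUC_ev/D_ev)/(AUC_iv/D_iv) = (27.9635/300)/(287.853/200) = 0.0932117/1.439265 = 0.0648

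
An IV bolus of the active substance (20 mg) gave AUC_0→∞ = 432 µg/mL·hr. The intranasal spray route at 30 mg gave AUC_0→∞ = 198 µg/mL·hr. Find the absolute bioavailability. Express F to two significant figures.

F = 0.31

F = (AUC_ev / D_ev) / (AUC_iv / D_iv)
  = (198/30) / (432/20)
  = 6.6 / 21.6 = 0.3056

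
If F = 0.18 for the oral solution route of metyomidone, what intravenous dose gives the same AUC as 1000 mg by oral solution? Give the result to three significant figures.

Systemic exposure from an extravascular dose = F × D_ev, so the equivalent IV dose is F × D_ev.
D_iv = F × D_ev = 0.18 × 1000 = 180 mg

D_iv = 180 mg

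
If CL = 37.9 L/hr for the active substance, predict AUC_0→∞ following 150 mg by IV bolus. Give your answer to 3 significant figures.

AUC = 3.96 mg/L·hr

AUC_0→∞ = Dose_iv / CL
        = 150 / 37.9 = 3.95778 mg/L·hr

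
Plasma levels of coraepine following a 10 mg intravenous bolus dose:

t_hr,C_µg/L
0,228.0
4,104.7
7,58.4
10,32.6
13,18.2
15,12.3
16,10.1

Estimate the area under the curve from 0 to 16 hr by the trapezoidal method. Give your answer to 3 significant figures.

Trapezoidal AUC_0→16:
  [0→4]: (228.0+104.7)/2 × 4 = 665.4
  [4→7]: (104.7+58.4)/2 × 3 = 244.65
  [7→10]: (58.4+32.6)/2 × 3 = 136.5
  [10→13]: (32.6+18.2)/2 × 3 = 76.2
  [13→15]: (18.2+12.3)/2 × 2 = 30.5
  [15→16]: (12.3+10.1)/2 × 1 = 11.2
  Sum = 1164.45 µg/L·hr

AUC = 1160 µg/L·hr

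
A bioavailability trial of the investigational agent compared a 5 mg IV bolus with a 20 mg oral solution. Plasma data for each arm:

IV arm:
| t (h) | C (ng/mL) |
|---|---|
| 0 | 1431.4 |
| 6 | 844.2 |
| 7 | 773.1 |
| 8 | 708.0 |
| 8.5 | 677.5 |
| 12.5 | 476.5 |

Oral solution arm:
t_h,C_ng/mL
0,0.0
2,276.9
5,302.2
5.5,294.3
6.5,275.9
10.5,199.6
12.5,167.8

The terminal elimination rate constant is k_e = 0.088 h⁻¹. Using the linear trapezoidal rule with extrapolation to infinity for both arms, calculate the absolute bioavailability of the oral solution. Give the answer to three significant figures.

F = 0.0730

Trapezoidal AUC_0→12.5 (IV):
  [0→6]: (1431.4+844.2)/2 × 6 = 6826.8
  [6→7]: (844.2+773.1)/2 × 1 = 808.65
  [7→8]: (773.1+708.0)/2 × 1 = 740.55
  [8→8.5]: (708.0+677.5)/2 × 0.5 = 346.375
  [8.5→12.5]: (677.5+476.5)/2 × 4 = 2308.0
  Sum = 11030.375 ng/mL·h
IV tail: 476.5/0.088 = 5414.773; AUC_iv,0→∞ = 11030.375 + 5414.773 = 16445.148 ng/mL·h
Trapezoidal AUC_0→12.5 (oral solution):
  [0→2]: (0.0+276.9)/2 × 2 = 276.9
  [2→5]: (276.9+302.2)/2 × 3 = 868.65
  [5→5.5]: (302.2+294.3)/2 × 0.5 = 149.125
  [5.5→6.5]: (294.3+275.9)/2 × 1 = 285.1
  [6.5→10.5]: (275.9+199.6)/2 × 4 = 951.0
  [10.5→12.5]: (199.6+167.8)/2 × 2 = 367.4
  Sum = 2898.175 ng/mL·h
oral solution tail: 167.8/0.088 = 1906.818; AUC_ev,0→∞ = 2898.175 + 1906.818 = 4804.993 ng/mL·h
F = (AUC_ev/D_ev)/(AUC_iv/D_iv) = (4804.993/20)/(16445.148/5) = 240.24965/3289.0296 = 0.0730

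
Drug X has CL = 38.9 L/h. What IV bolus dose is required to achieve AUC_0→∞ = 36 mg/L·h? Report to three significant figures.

Dose = 1400 mg

Dose_iv = CL × AUC_0→∞
     = 38.9 × 36 = 1400.4 mg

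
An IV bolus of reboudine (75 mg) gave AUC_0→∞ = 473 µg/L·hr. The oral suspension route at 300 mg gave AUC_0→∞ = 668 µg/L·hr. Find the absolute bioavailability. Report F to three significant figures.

F = 0.353

F = (AUC_ev / D_ev) / (AUC_iv / D_iv)
  = (668/300) / (473/75)
  = 2.22667 / 6.30667 = 0.3531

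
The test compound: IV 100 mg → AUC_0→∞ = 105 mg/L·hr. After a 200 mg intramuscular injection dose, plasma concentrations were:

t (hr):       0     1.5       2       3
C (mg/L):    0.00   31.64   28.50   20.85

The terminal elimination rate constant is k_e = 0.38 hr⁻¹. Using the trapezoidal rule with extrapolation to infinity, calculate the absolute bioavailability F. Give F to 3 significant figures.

Trapezoidal AUC_0→3 (intramuscular injection):
  [0→1.5]: (0.00+31.64)/2 × 1.5 = 23.73
  [1.5→2]: (31.64+28.50)/2 × 0.5 = 15.035
  [2→3]: (28.50+20.85)/2 × 1 = 24.675
  Sum = 63.44 mg/L·hr
Tail: C_last/k_e = 20.85/0.38 = 54.868
AUC_0→∞ (intramuscular injection) = 63.44 + 54.868 = 118.308 mg/L·hr
F = (AUC_ev/D_ev)/(AUC_iv/D_iv) = (118.308/200)/(105/100) = 0.59154/1.05 = 0.5634

F = 0.563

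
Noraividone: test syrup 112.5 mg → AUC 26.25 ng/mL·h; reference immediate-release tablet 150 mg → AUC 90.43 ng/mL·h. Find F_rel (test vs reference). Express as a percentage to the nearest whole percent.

F_rel = (AUC_test/D_test) / (AUC_ref/D_ref)
      = (26.25/112.5) / (90.43/150)
      = 0.233333 / 0.602867 = 0.3870 = 38.70%

F_rel = 39%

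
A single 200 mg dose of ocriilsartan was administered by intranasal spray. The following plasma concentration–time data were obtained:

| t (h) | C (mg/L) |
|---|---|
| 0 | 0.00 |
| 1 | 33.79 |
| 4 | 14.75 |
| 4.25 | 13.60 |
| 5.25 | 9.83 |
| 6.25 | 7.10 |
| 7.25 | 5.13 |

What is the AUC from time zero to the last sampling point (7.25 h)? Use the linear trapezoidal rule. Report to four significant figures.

Trapezoidal AUC_0→7.25:
  [0→1]: (0.00+33.79)/2 × 1 = 16.895
  [1→4]: (33.79+14.75)/2 × 3 = 72.81
  [4→4.25]: (14.75+13.60)/2 × 0.25 = 3.54375
  [4.25→5.25]: (13.60+9.83)/2 × 1 = 11.715
  [5.25→6.25]: (9.83+7.10)/2 × 1 = 8.465
  [6.25→7.25]: (7.10+5.13)/2 × 1 = 6.115
  Sum = 119.54375 mg/L·h

AUC = 119.5 mg/L·h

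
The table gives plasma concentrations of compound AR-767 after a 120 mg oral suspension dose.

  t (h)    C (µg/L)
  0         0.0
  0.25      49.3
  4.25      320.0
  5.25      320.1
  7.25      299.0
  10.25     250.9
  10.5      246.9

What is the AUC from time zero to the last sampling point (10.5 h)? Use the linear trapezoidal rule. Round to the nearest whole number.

Trapezoidal AUC_0→10.5:
  [0→0.25]: (0.0+49.3)/2 × 0.25 = 6.1625
  [0.25→4.25]: (49.3+320.0)/2 × 4 = 738.6
  [4.25→5.25]: (320.0+320.1)/2 × 1 = 320.05
  [5.25→7.25]: (320.1+299.0)/2 × 2 = 619.1
  [7.25→10.25]: (299.0+250.9)/2 × 3 = 824.85
  [10.25→10.5]: (250.9+246.9)/2 × 0.25 = 62.225
  Sum = 2570.9875 µg/L·h

AUC = 2571 µg/L·h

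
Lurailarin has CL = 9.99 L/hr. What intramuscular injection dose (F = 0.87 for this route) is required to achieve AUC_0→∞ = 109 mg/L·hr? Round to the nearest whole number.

Dose = CL × AUC_0→∞ / F
     = 9.99 × 109 / 0.87 = 1251.62 mg

Dose = 1252 mg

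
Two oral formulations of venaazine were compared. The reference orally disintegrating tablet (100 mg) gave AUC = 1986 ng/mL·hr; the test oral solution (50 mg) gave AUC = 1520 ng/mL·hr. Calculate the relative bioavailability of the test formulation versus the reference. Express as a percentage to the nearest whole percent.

F_rel = (AUC_test/D_test) / (AUC_ref/D_ref)
      = (1520/50) / (1986/100)
      = 30.4 / 19.86 = 1.5307 = 153.07%

F_rel = 153%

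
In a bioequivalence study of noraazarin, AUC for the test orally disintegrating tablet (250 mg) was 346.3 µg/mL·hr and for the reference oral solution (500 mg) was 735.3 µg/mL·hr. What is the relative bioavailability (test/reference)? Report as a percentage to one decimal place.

F_rel = 94.2%

F_rel = (AUC_test/D_test) / (AUC_ref/D_ref)
      = (346.3/250) / (735.3/500)
      = 1.3852 / 1.4706 = 0.9419 = 94.19%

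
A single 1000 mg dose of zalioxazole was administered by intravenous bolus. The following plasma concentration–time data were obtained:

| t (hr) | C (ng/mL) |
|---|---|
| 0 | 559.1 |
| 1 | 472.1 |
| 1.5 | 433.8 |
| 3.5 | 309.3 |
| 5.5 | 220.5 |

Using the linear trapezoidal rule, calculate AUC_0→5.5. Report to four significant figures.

Trapezoidal AUC_0→5.5:
  [0→1]: (559.1+472.1)/2 × 1 = 515.6
  [1→1.5]: (472.1+433.8)/2 × 0.5 = 226.475
  [1.5→3.5]: (433.8+309.3)/2 × 2 = 743.1
  [3.5→5.5]: (309.3+220.5)/2 × 2 = 529.8
  Sum = 2014.975 ng/mL·hr

AUC = 2015 ng/mL·hr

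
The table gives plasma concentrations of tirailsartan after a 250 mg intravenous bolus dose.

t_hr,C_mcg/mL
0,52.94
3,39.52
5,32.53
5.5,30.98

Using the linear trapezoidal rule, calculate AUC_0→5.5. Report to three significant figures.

AUC = 227 mcg/mL·hr

Trapezoidal AUC_0→5.5:
  [0→3]: (52.94+39.52)/2 × 3 = 138.69
  [3→5]: (39.52+32.53)/2 × 2 = 72.05
  [5→5.5]: (32.53+30.98)/2 × 0.5 = 15.8775
  Sum = 226.6175 mcg/mL·hr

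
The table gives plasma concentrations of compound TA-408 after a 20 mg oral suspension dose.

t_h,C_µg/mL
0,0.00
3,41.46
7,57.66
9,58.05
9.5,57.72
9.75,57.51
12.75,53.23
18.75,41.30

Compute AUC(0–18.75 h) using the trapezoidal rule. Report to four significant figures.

Trapezoidal AUC_0→18.75:
  [0→3]: (0.00+41.46)/2 × 3 = 62.19
  [3→7]: (41.46+57.66)/2 × 4 = 198.24
  [7→9]: (57.66+58.05)/2 × 2 = 115.71
  [9→9.5]: (58.05+57.72)/2 × 0.5 = 28.9425
  [9.5→9.75]: (57.72+57.51)/2 × 0.25 = 14.40375
  [9.75→12.75]: (57.51+53.23)/2 × 3 = 166.11
  [12.75→18.75]: (53.23+41.30)/2 × 6 = 283.59
  Sum = 869.18625 µg/mL·h

AUC = 869.2 µg/mL·h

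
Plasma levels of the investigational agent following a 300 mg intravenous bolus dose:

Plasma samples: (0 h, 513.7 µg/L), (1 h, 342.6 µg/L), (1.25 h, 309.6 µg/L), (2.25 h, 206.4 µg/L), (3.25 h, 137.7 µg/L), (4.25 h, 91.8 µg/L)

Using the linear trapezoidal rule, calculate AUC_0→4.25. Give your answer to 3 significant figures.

AUC = 1050 µg/L·h

Trapezoidal AUC_0→4.25:
  [0→1]: (513.7+342.6)/2 × 1 = 428.15
  [1→1.25]: (342.6+309.6)/2 × 0.25 = 81.525
  [1.25→2.25]: (309.6+206.4)/2 × 1 = 258.0
  [2.25→3.25]: (206.4+137.7)/2 × 1 = 172.05
  [3.25→4.25]: (137.7+91.8)/2 × 1 = 114.75
  Sum = 1054.475 µg/L·h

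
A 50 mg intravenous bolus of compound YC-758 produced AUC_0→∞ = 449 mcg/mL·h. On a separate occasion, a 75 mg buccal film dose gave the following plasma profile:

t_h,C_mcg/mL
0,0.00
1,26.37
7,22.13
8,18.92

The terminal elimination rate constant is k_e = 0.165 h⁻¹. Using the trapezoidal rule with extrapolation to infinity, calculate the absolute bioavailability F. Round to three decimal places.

Trapezoidal AUC_0→8 (buccal film):
  [0→1]: (0.00+26.37)/2 × 1 = 13.185
  [1→7]: (26.37+22.13)/2 × 6 = 145.5
  [7→8]: (22.13+18.92)/2 × 1 = 20.525
  Sum = 179.21 mcg/mL·h
Tail: C_last/k_e = 18.92/0.165 = 114.667
AUC_0→∞ (buccal film) = 179.21 + 114.667 = 293.877 mcg/mL·h
F = (AUC_ev/D_ev)/(AUC_iv/D_iv) = (293.877/75)/(449/50) = 3.91836/8.98 = 0.4363

F = 0.436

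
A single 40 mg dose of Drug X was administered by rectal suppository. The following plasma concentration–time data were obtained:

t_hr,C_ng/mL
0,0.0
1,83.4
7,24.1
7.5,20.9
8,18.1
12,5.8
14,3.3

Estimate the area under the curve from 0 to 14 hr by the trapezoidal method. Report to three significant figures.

Trapezoidal AUC_0→14:
  [0→1]: (0.0+83.4)/2 × 1 = 41.7
  [1→7]: (83.4+24.1)/2 × 6 = 322.5
  [7→7.5]: (24.1+20.9)/2 × 0.5 = 11.25
  [7.5→8]: (20.9+18.1)/2 × 0.5 = 9.75
  [8→12]: (18.1+5.8)/2 × 4 = 47.8
  [12→14]: (5.8+3.3)/2 × 2 = 9.1
  Sum = 442.1 ng/mL·hr

AUC = 442 ng/mL·hr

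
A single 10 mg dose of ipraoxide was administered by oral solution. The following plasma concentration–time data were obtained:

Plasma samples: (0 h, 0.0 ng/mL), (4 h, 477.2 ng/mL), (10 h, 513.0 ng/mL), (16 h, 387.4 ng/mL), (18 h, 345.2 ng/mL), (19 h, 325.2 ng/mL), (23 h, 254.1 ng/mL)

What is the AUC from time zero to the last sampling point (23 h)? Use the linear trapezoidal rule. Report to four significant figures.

Trapezoidal AUC_0→23:
  [0→4]: (0.0+477.2)/2 × 4 = 954.4
  [4→10]: (477.2+513.0)/2 × 6 = 2970.6
  [10→16]: (513.0+387.4)/2 × 6 = 2701.2
  [16→18]: (387.4+345.2)/2 × 2 = 732.6
  [18→19]: (345.2+325.2)/2 × 1 = 335.2
  [19→23]: (325.2+254.1)/2 × 4 = 1158.6
  Sum = 8852.6 ng/mL·h

AUC = 8853 ng/mL·h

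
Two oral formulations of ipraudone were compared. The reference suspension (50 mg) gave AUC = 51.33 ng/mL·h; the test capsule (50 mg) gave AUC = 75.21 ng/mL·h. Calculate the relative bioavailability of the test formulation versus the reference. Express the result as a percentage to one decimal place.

F_rel = (AUC_test/D_test) / (AUC_ref/D_ref)
      = (75.21/50) / (51.33/50)
      = 1.5042 / 1.0266 = 1.4652 = 146.52%

F_rel = 146.5%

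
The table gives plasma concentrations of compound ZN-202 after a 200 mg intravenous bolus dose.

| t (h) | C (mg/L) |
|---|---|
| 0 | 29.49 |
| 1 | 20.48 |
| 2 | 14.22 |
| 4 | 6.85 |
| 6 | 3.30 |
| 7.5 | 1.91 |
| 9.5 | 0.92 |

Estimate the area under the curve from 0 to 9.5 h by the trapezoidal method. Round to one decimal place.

Trapezoidal AUC_0→9.5:
  [0→1]: (29.49+20.48)/2 × 1 = 24.985
  [1→2]: (20.48+14.22)/2 × 1 = 17.35
  [2→4]: (14.22+6.85)/2 × 2 = 21.07
  [4→6]: (6.85+3.30)/2 × 2 = 10.15
  [6→7.5]: (3.30+1.91)/2 × 1.5 = 3.9075
  [7.5→9.5]: (1.91+0.92)/2 × 2 = 2.83
  Sum = 80.2925 mg/L·h

AUC = 80.3 mg/L·h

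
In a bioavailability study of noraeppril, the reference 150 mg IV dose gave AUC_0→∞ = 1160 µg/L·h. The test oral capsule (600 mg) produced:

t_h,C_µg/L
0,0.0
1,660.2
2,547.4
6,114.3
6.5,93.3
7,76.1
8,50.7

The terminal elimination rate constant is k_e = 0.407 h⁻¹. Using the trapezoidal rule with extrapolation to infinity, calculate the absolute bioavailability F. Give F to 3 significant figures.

F = 0.547

Trapezoidal AUC_0→8 (oral capsule):
  [0→1]: (0.0+660.2)/2 × 1 = 330.1
  [1→2]: (660.2+547.4)/2 × 1 = 603.8
  [2→6]: (547.4+114.3)/2 × 4 = 1323.4
  [6→6.5]: (114.3+93.3)/2 × 0.5 = 51.9
  [6.5→7]: (93.3+76.1)/2 × 0.5 = 42.35
  [7→8]: (76.1+50.7)/2 × 1 = 63.4
  Sum = 2414.95 µg/L·h
Tail: C_last/k_e = 50.7/0.407 = 124.570
AUC_0→∞ (oral capsule) = 2414.95 + 124.570 = 2539.52 µg/L·h
F = (AUC_ev/D_ev)/(AUC_iv/D_iv) = (2539.52/600)/(1160/150) = 4.23253/7.73333 = 0.5473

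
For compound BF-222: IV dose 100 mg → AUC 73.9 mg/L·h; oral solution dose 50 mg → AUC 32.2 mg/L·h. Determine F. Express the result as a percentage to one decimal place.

F = 87.1%

F = (AUC_ev / D_ev) / (AUC_iv / D_iv)
  = (32.2/50) / (73.9/100)
  = 0.644 / 0.739 = 0.8714
  = 87.14%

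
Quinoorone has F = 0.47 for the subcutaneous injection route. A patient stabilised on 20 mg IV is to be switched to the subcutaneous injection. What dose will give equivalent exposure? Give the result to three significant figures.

D_subcutaneous = 42.6 mg

For equal systemic exposure: F × D_ev = D_iv
D_ev = D_iv / F = 20 / 0.47 = 42.5532 mg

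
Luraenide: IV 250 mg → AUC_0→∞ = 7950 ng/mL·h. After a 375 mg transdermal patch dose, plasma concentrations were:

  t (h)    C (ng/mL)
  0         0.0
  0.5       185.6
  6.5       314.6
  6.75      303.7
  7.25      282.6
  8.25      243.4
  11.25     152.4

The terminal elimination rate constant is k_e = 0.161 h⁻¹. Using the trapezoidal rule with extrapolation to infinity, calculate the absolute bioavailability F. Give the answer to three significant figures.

F = 0.300

Trapezoidal AUC_0→11.25 (transdermal patch):
  [0→0.5]: (0.0+185.6)/2 × 0.5 = 46.4
  [0.5→6.5]: (185.6+314.6)/2 × 6 = 1500.6
  [6.5→6.75]: (314.6+303.7)/2 × 0.25 = 77.2875
  [6.75→7.25]: (303.7+282.6)/2 × 0.5 = 146.575
  [7.25→8.25]: (282.6+243.4)/2 × 1 = 263.0
  [8.25→11.25]: (243.4+152.4)/2 × 3 = 593.7
  Sum = 2627.5625 ng/mL·h
Tail: C_last/k_e = 152.4/0.161 = 946.584
AUC_0→∞ (transdermal patch) = 2627.5625 + 946.584 = 3574.1465 ng/mL·h
F = (AUC_ev/D_ev)/(AUC_iv/D_iv) = (3574.1465/375)/(7950/250) = 9.53106/31.8 = 0.2997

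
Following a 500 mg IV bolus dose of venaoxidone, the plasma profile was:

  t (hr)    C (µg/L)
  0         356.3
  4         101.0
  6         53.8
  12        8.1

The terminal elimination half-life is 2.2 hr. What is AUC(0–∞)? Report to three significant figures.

Trapezoidal AUC_0→12:
  [0→4]: (356.3+101.0)/2 × 4 = 914.6
  [4→6]: (101.0+53.8)/2 × 2 = 154.8
  [6→12]: (53.8+8.1)/2 × 6 = 185.7
  Sum = 1255.1 µg/L·hr
k_e = ln2 / t½ = 0.693147 / 2.2 = 0.3151 hr^-1
Extrapolated tail: C_last / k_e = 8.1 / 0.3151 = 25.706
AUC_0→∞ = 1255.1 + 25.706 = 1280.806 µg/L·hr

AUC = 1280 µg/L·hr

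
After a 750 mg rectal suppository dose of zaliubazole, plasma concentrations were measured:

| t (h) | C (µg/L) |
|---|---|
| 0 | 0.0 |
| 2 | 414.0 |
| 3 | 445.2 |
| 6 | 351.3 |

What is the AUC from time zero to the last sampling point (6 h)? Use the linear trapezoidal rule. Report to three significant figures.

AUC = 2040 µg/L·h

Trapezoidal AUC_0→6:
  [0→2]: (0.0+414.0)/2 × 2 = 414.0
  [2→3]: (414.0+445.2)/2 × 1 = 429.6
  [3→6]: (445.2+351.3)/2 × 3 = 1194.75
  Sum = 2038.35 µg/L·h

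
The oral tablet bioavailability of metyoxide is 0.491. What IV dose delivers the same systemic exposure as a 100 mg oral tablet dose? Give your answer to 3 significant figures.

D_iv = 49.1 mg

Systemic exposure from an extravascular dose = F × D_ev, so the equivalent IV dose is F × D_ev.
D_iv = F × D_ev = 0.491 × 100 = 49.1 mg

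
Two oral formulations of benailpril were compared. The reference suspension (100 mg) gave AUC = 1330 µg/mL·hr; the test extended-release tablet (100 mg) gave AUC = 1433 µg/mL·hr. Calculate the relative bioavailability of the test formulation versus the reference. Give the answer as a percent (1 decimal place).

F_rel = (AUC_test/D_test) / (AUC_ref/D_ref)
      = (1433/100) / (1330/100)
      = 14.33 / 13.3 = 1.0774 = 107.74%

F_rel = 107.7%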